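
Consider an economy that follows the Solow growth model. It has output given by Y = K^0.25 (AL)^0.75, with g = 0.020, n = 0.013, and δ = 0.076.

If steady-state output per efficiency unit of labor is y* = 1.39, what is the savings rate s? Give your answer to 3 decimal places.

s ≈ 0.293

At the steady state, Δk = 0, so s·k^α = (n + g + δ)·k.
Since y* = [s/(n + g + δ)]^(α/(1−α)), we have s/(n + g + δ) = (y*)^((1−α)/α) = 1.39^3 = 2.6856.
Therefore s = 2.6856 × (n + g + δ) = 2.6856 × 0.109 = 0.2927.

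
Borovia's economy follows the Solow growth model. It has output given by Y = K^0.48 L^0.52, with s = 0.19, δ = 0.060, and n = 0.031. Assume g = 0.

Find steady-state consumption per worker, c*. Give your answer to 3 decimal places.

c* ≈ 1.598

In steady state, investment equals break-even investment: s·k^α = (n + δ)·k.
Dividing both sides by k: k^(1−α) = s / (n + δ).
k^0.52 = 0.19 / (0.031 + 0.060) = 0.19 / 0.091 = 2.0879
k* = 2.0879^(1/0.52) ≈ 4.1193
y* = (k*)^α = 4.1193^0.48 ≈ 1.9729
c* = (1 − s)·y* = (1 − 0.19) × 1.9729 ≈ 1.5980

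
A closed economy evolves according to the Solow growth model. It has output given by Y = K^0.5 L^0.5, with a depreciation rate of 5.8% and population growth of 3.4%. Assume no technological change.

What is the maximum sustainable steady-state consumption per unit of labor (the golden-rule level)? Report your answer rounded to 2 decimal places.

At the golden rule, f'(k) = n + δ, so α·k^(α−1) = n + δ and k_gold = (α/(n + δ))^(1/(1−α)).
k_gold = (0.5/0.092)^(1/0.5) = 5.4348^2 ≈ 29.5371
c_gold = f(k_gold) − (n + δ)·k_gold = 5.4348 − 0.092×29.5371 ≈ 2.7174

c_gold ≈ 2.72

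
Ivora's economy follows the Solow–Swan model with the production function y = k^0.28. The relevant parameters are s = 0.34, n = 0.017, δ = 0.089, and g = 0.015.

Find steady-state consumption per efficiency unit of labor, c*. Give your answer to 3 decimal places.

In steady state, investment equals break-even investment: s·k^α = (n + g + δ)·k.
Rearranging, k^(1−α) = s / (n + g + δ).
k^0.72 = 0.34 / (0.017 + 0.015 + 0.089) = 0.34 / 0.121 = 2.8099
k* = 2.8099^(1/0.72) ≈ 4.1993
y* = (k*)^α = 4.1993^0.28 ≈ 1.4945
c* = (1 − s)·y* = (1 − 0.34) × 1.4945 ≈ 0.9864

c* ≈ 0.986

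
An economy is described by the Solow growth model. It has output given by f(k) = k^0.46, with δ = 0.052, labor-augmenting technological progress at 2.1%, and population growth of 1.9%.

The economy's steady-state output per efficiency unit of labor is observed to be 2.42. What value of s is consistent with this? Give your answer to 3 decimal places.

In steady state, investment equals break-even investment: s·k^α = (n + g + δ)·k.
Since y* = [s/(n + g + δ)]^(α/(1−α)), we have s/(n + g + δ) = (y*)^((1−α)/α) = 2.42^1.1739 = 2.8220.
Therefore s = 2.8220 × (n + g + δ) = 2.8220 × 0.092 = 0.2596.

s ≈ 0.260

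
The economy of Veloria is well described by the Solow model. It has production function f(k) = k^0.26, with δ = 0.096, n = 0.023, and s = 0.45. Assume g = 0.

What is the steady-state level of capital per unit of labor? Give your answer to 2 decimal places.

k* ≈ 6.03

At the steady state, Δk = 0, so s·k^α = (n + δ)·k.
Dividing both sides by k: k^(1−α) = s / (n + δ).
k^0.74 = 0.45 / (0.023 + 0.096) = 0.45 / 0.119 = 3.7815
k* = 3.7815^(1/0.74) ≈ 6.0343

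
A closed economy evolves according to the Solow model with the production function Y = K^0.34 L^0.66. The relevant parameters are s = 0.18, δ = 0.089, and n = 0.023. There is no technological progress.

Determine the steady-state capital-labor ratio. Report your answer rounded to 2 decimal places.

k* ≈ 2.05

At the steady state, Δk = 0, so s·k^α = (n + δ)·k.
Dividing both sides by k: k^(1−α) = s / (n + δ).
k^0.66 = 0.18 / (0.023 + 0.089) = 0.18 / 0.112 = 1.6071
k* = 1.6071^(1/0.66) ≈ 2.0520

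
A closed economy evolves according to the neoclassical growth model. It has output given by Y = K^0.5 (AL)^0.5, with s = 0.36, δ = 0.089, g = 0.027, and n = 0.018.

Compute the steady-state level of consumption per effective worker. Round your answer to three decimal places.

Steady state requires s·f(k) = (n + g + δ)·k, i.e. s·k^α = (n + g + δ)·k.
Rearranging, k^(1−α) = s / (n + g + δ).
k^0.5 = 0.36 / (0.018 + 0.027 + 0.089) = 0.36 / 0.134 = 2.6866
k* = 2.6866^(1/0.5) ≈ 7.2178
y* = (k*)^α = 7.2178^0.5 ≈ 2.6866
c* = (1 − s)·y* = (1 − 0.36) × 2.6866 ≈ 1.7194

c* ≈ 1.719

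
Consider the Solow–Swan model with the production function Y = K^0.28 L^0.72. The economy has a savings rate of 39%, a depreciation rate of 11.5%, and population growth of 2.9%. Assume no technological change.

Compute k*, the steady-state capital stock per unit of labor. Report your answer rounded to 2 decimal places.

At the steady state, Δk = 0, so s·k^α = (n + δ)·k.
Rearranging, k^(1−α) = s / (n + δ).
k^0.72 = 0.39 / (0.029 + 0.115) = 0.39 / 0.144 = 2.7083
k* = 2.7083^(1/0.72) ≈ 3.9900

k* ≈ 3.99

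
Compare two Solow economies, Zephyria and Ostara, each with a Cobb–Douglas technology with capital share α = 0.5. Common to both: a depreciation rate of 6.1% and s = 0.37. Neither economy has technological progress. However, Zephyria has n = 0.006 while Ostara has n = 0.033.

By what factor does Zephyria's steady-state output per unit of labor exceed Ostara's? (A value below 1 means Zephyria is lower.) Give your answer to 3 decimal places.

Steady-state y* = [s/(n + δ)]^(α/(1−α)), so the ratio is [ (s_Z/(n + δ)_Z) / (s_O/(n + δ)_O) ]^1.
s_Z/(n + δ)_Z = 0.37/0.067 = 5.5224; s_O/(n + δ)_O = 0.37/0.094 = 3.9362.
Ratio = (5.5224/3.9362)^1 = 1.4030^1 ≈ 1.4030

y*_Z / y*_O ≈ 1.403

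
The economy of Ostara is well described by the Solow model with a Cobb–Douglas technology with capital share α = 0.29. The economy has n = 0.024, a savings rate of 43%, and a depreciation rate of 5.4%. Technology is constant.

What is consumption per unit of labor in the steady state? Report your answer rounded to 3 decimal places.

At the steady state, Δk = 0, so s·k^α = (n + δ)·k.
Dividing both sides by k: k^(1−α) = s / (n + δ).
k^0.71 = 0.43 / (0.024 + 0.054) = 0.43 / 0.078 = 5.5128
k* = 5.5128^(1/0.71) ≈ 11.0710
y* = (k*)^α = 11.0710^0.29 ≈ 2.0082
c* = (1 − s)·y* = (1 − 0.43) × 2.0082 ≈ 1.1447

c* = 1.145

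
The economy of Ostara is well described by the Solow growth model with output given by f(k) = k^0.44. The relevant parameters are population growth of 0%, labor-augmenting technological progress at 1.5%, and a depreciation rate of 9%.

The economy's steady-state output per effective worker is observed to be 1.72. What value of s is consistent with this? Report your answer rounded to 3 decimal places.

s ≈ 0.209

At the steady state, Δk = 0, so s·k^α = (n + g + δ)·k.
Since y* = [s/(n + g + δ)]^(α/(1−α)), we have s/(n + g + δ) = (y*)^((1−α)/α) = 1.72^1.2727 = 1.9941.
Therefore s = 1.9941 × (n + g + δ) = 1.9941 × 0.105 = 0.2094.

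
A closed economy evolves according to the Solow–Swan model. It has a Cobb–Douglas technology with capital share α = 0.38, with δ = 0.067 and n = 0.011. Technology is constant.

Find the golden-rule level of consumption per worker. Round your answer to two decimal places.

c_gold ≈ 1.64

At the golden rule, f'(k) = n + δ, so α·k^(α−1) = n + δ and k_gold = (α/(n + δ))^(1/(1−α)).
k_gold = (0.38/0.078)^(1/0.62) = 4.8718^1.6129 ≈ 12.8580
c_gold = f(k_gold) − (n + δ)·k_gold = 2.6393 − 0.078×12.8580 ≈ 1.6364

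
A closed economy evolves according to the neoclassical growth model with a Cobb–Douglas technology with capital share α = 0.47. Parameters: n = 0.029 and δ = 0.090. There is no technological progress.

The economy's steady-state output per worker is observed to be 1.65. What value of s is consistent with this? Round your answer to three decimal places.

s ≈ 0.209

In steady state, investment equals break-even investment: s·k^α = (n + δ)·k.
Since y* = [s/(n + δ)]^(α/(1−α)), we have s/(n + δ) = (y*)^((1−α)/α) = 1.65^1.1277 = 1.7590.
Therefore s = 1.7590 × (n + δ) = 1.7590 × 0.119 = 0.2093.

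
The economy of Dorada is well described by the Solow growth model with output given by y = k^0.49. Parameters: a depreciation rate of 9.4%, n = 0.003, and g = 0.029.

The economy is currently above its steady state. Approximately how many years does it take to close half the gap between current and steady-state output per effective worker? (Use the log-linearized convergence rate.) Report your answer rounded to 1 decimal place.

Near the steady state the convergence rate is λ = (1 − α)(n + g + δ).
λ = (1 − 0.49) × 0.126 = 0.51 × 0.126 = 0.06426
Half-life = ln 2 / λ = 0.6931 / 0.06426 ≈ 10.79 years

about 10.8 years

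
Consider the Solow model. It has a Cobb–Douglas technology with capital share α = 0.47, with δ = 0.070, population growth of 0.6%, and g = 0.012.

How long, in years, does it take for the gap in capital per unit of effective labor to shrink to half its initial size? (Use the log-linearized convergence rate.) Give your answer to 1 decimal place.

Near the steady state the convergence rate is λ = (1 − α)(n + g + δ).
λ = (1 − 0.47) × 0.088 = 0.53 × 0.088 = 0.04664
Half-life = ln 2 / λ = 0.6931 / 0.04664 ≈ 14.86 years

t_½ ≈ 14.9 years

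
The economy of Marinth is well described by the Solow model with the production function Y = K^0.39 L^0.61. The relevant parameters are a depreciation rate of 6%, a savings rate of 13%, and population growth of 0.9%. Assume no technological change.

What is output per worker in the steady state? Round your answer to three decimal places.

At the steady state, Δk = 0, so s·k^α = (n + δ)·k.
Rearranging, k^(1−α) = s / (n + δ).
k^0.61 = 0.13 / (0.009 + 0.060) = 0.13 / 0.069 = 1.8841
k* = 1.8841^(1/0.61) ≈ 2.8248
y* = (k*)^α = 2.8248^0.39 ≈ 1.4993

y* ≈ 1.499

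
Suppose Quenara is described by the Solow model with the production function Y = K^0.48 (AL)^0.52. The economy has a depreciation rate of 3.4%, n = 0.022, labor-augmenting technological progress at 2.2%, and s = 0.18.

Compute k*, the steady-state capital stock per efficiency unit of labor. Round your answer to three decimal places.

At the steady state, Δk = 0, so s·k^α = (n + g + δ)·k.
Rearranging, k^(1−α) = s / (n + g + δ).
k^0.52 = 0.18 / (0.022 + 0.022 + 0.034) = 0.18 / 0.078 = 2.3077
k* = 2.3077^(1/0.52) ≈ 4.9937

k* = 4.994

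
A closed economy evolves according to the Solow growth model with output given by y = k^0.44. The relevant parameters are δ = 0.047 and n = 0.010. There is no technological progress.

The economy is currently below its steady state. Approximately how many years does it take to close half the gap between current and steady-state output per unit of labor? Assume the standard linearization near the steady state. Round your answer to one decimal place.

about 21.7 years

Near the steady state the convergence rate is λ = (1 − α)(n + δ).
λ = (1 − 0.44) × 0.057 = 0.56 × 0.057 = 0.03192
Half-life = ln 2 / λ = 0.6931 / 0.03192 ≈ 21.71 years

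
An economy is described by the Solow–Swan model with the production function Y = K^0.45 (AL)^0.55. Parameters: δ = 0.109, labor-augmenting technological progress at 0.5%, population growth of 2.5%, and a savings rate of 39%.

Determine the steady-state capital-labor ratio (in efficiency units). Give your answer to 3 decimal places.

Steady state requires s·f(k) = (n + g + δ)·k, i.e. s·k^α = (n + g + δ)·k.
Dividing both sides by k: k^(1−α) = s / (n + g + δ).
k^0.55 = 0.39 / (0.025 + 0.005 + 0.109) = 0.39 / 0.139 = 2.8058
k* = 2.8058^(1/0.55) ≈ 6.5260

k* = 6.526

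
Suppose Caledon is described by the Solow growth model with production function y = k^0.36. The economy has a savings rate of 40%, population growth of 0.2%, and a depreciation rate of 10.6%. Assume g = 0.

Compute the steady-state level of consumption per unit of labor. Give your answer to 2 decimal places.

c* ≈ 1.25

At the steady state, Δk = 0, so s·k^α = (n + δ)·k.
Dividing both sides by k: k^(1−α) = s / (n + δ).
k^0.64 = 0.40 / (0.002 + 0.106) = 0.40 / 0.108 = 3.7037
k* = 3.7037^(1/0.64) ≈ 7.7356
y* = (k*)^α = 7.7356^0.36 ≈ 2.0886
c* = (1 − s)·y* = (1 − 0.40) × 2.0886 ≈ 1.2532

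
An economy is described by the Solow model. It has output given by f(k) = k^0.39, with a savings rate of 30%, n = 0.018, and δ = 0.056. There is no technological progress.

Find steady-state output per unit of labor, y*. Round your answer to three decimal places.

Steady state requires s·f(k) = (n + δ)·k, i.e. s·k^α = (n + δ)·k.
Rearranging, k^(1−α) = s / (n + δ).
k^0.61 = 0.30 / (0.018 + 0.056) = 0.30 / 0.074 = 4.0541
k* = 4.0541^(1/0.61) ≈ 9.9208
y* = (k*)^α = 9.9208^0.39 ≈ 2.4471

y* = 2.447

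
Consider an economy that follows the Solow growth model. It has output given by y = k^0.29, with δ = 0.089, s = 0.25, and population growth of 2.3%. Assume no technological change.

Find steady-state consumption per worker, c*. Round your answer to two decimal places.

Steady state requires s·f(k) = (n + δ)·k, i.e. s·k^α = (n + δ)·k.
Rearranging, k^(1−α) = s / (n + δ).
k^0.71 = 0.25 / (0.023 + 0.089) = 0.25 / 0.112 = 2.2321
k* = 2.2321^(1/0.71) ≈ 3.0985
y* = (k*)^α = 3.0985^0.29 ≈ 1.3881
c* = (1 − s)·y* = (1 − 0.25) × 1.3881 ≈ 1.0411

c* = 1.04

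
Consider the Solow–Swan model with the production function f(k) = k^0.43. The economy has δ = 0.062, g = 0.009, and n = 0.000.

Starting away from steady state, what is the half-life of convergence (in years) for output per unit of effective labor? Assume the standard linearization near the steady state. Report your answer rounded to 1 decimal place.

Near the steady state the convergence rate is λ = (1 − α)(n + g + δ).
λ = (1 − 0.43) × 0.071 = 0.57 × 0.071 = 0.04047
Half-life = ln 2 / λ = 0.6931 / 0.04047 ≈ 17.13 years

half-life ≈ 17.1 years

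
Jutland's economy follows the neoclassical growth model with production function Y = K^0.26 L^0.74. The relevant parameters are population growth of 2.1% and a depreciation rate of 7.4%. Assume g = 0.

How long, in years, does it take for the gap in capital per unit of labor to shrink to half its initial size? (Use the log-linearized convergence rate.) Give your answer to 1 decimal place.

half-life ≈ 9.9 years

Near the steady state the convergence rate is λ = (1 − α)(n + δ).
λ = (1 − 0.26) × 0.095 = 0.74 × 0.095 = 0.0703
Half-life = ln 2 / λ = 0.6931 / 0.0703 ≈ 9.86 years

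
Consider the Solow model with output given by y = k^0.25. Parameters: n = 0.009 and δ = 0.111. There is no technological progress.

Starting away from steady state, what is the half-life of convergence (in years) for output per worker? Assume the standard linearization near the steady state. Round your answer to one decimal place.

about 7.7 years

Near the steady state the convergence rate is λ = (1 − α)(n + δ).
λ = (1 − 0.25) × 0.120 = 0.75 × 0.120 = 0.0900
Half-life = ln 2 / λ = 0.6931 / 0.0900 ≈ 7.70 years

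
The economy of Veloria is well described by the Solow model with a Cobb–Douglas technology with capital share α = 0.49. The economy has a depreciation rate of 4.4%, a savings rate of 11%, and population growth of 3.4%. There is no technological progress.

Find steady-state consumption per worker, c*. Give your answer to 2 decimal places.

At the steady state, Δk = 0, so s·k^α = (n + δ)·k.
Dividing both sides by k: k^(1−α) = s / (n + δ).
k^0.51 = 0.11 / (0.034 + 0.044) = 0.11 / 0.078 = 1.4103
k* = 1.4103^(1/0.51) ≈ 1.9623
y* = (k*)^α = 1.9623^0.49 ≈ 1.3914
c* = (1 − s)·y* = (1 − 0.11) × 1.3914 ≈ 1.2383

c* = 1.24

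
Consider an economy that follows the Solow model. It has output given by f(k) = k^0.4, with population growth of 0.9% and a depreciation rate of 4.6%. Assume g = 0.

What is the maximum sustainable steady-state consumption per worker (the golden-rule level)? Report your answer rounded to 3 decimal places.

c_gold ≈ 2.252

At the golden rule, f'(k) = n + δ, so α·k^(α−1) = n + δ and k_gold = (α/(n + δ))^(1/(1−α)).
k_gold = (0.4/0.055)^(1/0.6) = 7.2727^1.6667 ≈ 27.3016
c_gold = f(k_gold) − (n + δ)·k_gold = 3.7538 − 0.055×27.3016 ≈ 2.2522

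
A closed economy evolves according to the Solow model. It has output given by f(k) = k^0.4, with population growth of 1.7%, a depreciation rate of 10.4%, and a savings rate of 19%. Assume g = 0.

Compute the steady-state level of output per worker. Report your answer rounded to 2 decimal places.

y* = 1.35

Steady state requires s·f(k) = (n + δ)·k, i.e. s·k^α = (n + δ)·k.
Dividing both sides by k: k^(1−α) = s / (n + δ).
k^0.6 = 0.19 / (0.017 + 0.104) = 0.19 / 0.121 = 1.5702
k* = 1.5702^(1/0.6) ≈ 2.1212
y* = (k*)^α = 2.1212^0.4 ≈ 1.3509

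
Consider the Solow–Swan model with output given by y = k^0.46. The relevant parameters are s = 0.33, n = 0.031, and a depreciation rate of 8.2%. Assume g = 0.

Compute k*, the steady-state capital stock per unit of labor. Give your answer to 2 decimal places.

In steady state, investment equals break-even investment: s·k^α = (n + δ)·k.
Rearranging, k^(1−α) = s / (n + δ).
k^0.54 = 0.33 / (0.031 + 0.082) = 0.33 / 0.113 = 2.9204
k* = 2.9204^(1/0.54) ≈ 7.2766

k* ≈ 7.28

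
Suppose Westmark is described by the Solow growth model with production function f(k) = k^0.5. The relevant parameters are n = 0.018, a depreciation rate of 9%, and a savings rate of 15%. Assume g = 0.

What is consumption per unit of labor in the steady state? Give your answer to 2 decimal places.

c* ≈ 1.18

At the steady state, Δk = 0, so s·k^α = (n + δ)·k.
Rearranging, k^(1−α) = s / (n + δ).
k^0.5 = 0.15 / (0.018 + 0.090) = 0.15 / 0.108 = 1.3889
k* = 1.3889^(1/0.5) ≈ 1.9290
y* = (k*)^α = 1.9290^0.5 ≈ 1.3889
c* = (1 − s)·y* = (1 − 0.15) × 1.3889 ≈ 1.1806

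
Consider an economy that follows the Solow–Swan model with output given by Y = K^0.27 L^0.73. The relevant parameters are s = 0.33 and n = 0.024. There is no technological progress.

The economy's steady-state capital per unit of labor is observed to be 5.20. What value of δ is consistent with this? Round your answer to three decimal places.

δ ≈ 0.075

At the steady state, Δk = 0, so s·k^α = (n + δ)·k.
So s / (n + δ) = (k*)^(1−α) = 5.20^0.73 = 3.3318.
Therefore n + δ = s / 3.3318 = 0.33 / 3.3318 = 0.0990, so δ = 0.0990 − 0.024 = 0.0750.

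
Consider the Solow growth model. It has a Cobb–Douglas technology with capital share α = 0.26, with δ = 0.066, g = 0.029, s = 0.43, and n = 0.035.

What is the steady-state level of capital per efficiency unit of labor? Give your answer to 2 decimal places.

k* ≈ 5.04

In steady state, investment equals break-even investment: s·k^α = (n + g + δ)·k.
Rearranging, k^(1−α) = s / (n + g + δ).
k^0.74 = 0.43 / (0.035 + 0.029 + 0.066) = 0.43 / 0.130 = 3.3077
k* = 3.3077^(1/0.74) ≈ 5.0357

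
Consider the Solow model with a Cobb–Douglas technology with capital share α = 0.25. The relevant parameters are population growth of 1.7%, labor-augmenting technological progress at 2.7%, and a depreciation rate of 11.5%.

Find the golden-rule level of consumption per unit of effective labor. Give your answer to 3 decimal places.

c_gold ≈ 0.872

At the golden rule, f'(k) = n + g + δ, so α·k^(α−1) = n + g + δ and k_gold = (α/(n + g + δ))^(1/(1−α)).
k_gold = (0.25/0.159)^(1/0.75) = 1.5723^1.3333 ≈ 1.8283
c_gold = f(k_gold) − (n + g + δ)·k_gold = 1.1628 − 0.159×1.8283 ≈ 0.8721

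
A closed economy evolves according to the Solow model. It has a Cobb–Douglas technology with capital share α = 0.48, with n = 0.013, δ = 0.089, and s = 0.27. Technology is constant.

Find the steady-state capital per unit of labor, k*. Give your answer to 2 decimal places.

In steady state, investment equals break-even investment: s·k^α = (n + δ)·k.
Dividing both sides by k: k^(1−α) = s / (n + δ).
k^0.52 = 0.27 / (0.013 + 0.089) = 0.27 / 0.102 = 2.6471
k* = 2.6471^(1/0.52) ≈ 6.5016

k* ≈ 6.50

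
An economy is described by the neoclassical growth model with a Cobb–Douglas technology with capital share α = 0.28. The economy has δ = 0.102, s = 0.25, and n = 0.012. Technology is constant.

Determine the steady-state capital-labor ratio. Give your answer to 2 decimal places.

In steady state, investment equals break-even investment: s·k^α = (n + δ)·k.
Dividing both sides by k: k^(1−α) = s / (n + δ).
k^0.72 = 0.25 / (0.012 + 0.102) = 0.25 / 0.114 = 2.1930
k* = 2.1930^(1/0.72) ≈ 2.9762

k* ≈ 2.98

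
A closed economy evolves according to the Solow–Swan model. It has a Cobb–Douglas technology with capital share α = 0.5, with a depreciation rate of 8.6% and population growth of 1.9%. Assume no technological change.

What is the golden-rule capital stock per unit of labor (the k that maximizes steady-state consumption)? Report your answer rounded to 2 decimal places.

k_gold ≈ 22.68

The golden rule sets f'(k) = n + δ, i.e. α·k^(α−1) = n + δ.
So k^(1−α) = α / (n + δ) = 0.5 / 0.105 = 4.7619.
k_gold = 4.7619^(1/0.5) ≈ 22.6757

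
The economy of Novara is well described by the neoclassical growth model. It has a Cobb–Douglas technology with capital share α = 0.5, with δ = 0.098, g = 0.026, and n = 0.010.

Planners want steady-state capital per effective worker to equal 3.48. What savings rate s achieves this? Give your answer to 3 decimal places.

In steady state, investment equals break-even investment: s·k^α = (n + g + δ)·k.
So s / (n + g + δ) = (k*)^(1−α) = 3.48^0.5 = 1.8655.
Therefore s = 1.8655 × (n + g + δ) = 1.8655 × 0.134 = 0.2500.

s ≈ 0.250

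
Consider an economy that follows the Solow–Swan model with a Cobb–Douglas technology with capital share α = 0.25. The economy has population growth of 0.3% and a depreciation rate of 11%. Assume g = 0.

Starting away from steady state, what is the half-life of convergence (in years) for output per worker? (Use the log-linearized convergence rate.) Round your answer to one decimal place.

t_½ ≈ 8.2 years

Near the steady state the convergence rate is λ = (1 − α)(n + δ).
λ = (1 − 0.25) × 0.113 = 0.75 × 0.113 = 0.08475
Half-life = ln 2 / λ = 0.6931 / 0.08475 ≈ 8.18 years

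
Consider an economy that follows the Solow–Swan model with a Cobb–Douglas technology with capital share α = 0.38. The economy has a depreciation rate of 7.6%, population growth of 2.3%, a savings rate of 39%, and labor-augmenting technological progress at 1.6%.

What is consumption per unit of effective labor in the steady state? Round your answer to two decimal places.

In steady state, investment equals break-even investment: s·k^α = (n + g + δ)·k.
Dividing both sides by k: k^(1−α) = s / (n + g + δ).
k^0.62 = 0.39 / (0.023 + 0.016 + 0.076) = 0.39 / 0.115 = 3.3913
k* = 3.3913^(1/0.62) ≈ 7.1685
y* = (k*)^α = 7.1685^0.38 ≈ 2.1138
c* = (1 − s)·y* = (1 − 0.39) × 2.1138 ≈ 1.2894

c* ≈ 1.29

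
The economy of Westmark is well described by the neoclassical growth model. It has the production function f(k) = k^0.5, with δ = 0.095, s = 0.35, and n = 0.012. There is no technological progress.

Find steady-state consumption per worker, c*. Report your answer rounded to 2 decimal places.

c* ≈ 2.13

At the steady state, Δk = 0, so s·k^α = (n + δ)·k.
Rearranging, k^(1−α) = s / (n + δ).
k^0.5 = 0.35 / (0.012 + 0.095) = 0.35 / 0.107 = 3.2710
k* = 3.2710^(1/0.5) ≈ 10.6994
y* = (k*)^α = 10.6994^0.5 ≈ 3.2710
c* = (1 − s)·y* = (1 − 0.35) × 3.2710 ≈ 2.1262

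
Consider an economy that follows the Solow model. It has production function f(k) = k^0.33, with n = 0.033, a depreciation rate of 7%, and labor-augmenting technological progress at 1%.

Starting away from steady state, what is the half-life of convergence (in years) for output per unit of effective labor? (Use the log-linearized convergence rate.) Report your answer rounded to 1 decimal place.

half-life ≈ 9.2 years

Near the steady state the convergence rate is λ = (1 − α)(n + g + δ).
λ = (1 − 0.33) × 0.113 = 0.67 × 0.113 = 0.07571
Half-life = ln 2 / λ = 0.6931 / 0.07571 ≈ 9.15 years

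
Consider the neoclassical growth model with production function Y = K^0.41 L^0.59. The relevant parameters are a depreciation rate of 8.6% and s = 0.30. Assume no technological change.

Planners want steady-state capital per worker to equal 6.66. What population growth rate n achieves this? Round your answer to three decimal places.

n ≈ 0.012

At the steady state, Δk = 0, so s·k^α = (n + δ)·k.
So s / (n + δ) = (k*)^(1−α) = 6.66^0.59 = 3.0609.
Therefore n + δ = s / 3.0609 = 0.30 / 3.0609 = 0.0980, so n = 0.0980 − 0.086 = 0.0120.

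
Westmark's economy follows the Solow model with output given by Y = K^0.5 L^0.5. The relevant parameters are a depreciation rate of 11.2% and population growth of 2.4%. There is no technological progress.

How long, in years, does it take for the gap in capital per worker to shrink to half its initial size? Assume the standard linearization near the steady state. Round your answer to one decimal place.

half-life ≈ 10.2 years

Near the steady state the convergence rate is λ = (1 − α)(n + δ).
λ = (1 − 0.5) × 0.136 = 0.5 × 0.136 = 0.0680
Half-life = ln 2 / λ = 0.6931 / 0.0680 ≈ 10.19 years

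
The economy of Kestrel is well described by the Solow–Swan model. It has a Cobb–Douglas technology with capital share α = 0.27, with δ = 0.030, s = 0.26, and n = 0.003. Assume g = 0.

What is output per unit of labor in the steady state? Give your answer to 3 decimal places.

y* ≈ 2.146

At the steady state, Δk = 0, so s·k^α = (n + δ)·k.
Rearranging, k^(1−α) = s / (n + δ).
k^0.73 = 0.26 / (0.003 + 0.030) = 0.26 / 0.033 = 7.8788
k* = 7.8788^(1/0.73) ≈ 16.9055
y* = (k*)^α = 16.9055^0.27 ≈ 2.1457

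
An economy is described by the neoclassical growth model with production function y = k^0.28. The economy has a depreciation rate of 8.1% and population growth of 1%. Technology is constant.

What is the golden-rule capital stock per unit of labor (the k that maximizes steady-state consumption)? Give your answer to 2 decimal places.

The golden rule sets f'(k) = n + δ, i.e. α·k^(α−1) = n + δ.
So k^(1−α) = α / (n + δ) = 0.28 / 0.091 = 3.0769.
k_gold = 3.0769^(1/0.72) ≈ 4.7636

k_gold ≈ 4.76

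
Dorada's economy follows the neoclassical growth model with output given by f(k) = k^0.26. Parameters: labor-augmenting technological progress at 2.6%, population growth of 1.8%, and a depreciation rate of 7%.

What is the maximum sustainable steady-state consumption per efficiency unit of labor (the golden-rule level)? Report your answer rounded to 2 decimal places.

c_gold ≈ 0.99

At the golden rule, f'(k) = n + g + δ, so α·k^(α−1) = n + g + δ and k_gold = (α/(n + g + δ))^(1/(1−α)).
k_gold = (0.26/0.114)^(1/0.74) = 2.2807^1.3514 ≈ 3.0471
c_gold = f(k_gold) − (n + g + δ)·k_gold = 1.3360 − 0.114×3.0471 ≈ 0.9886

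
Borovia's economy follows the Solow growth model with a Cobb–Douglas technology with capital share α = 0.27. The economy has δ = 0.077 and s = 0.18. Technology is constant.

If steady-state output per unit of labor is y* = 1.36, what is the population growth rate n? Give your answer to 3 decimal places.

Steady state requires s·f(k) = (n + δ)·k, i.e. s·k^α = (n + δ)·k.
Since y* = [s/(n + δ)]^(α/(1−α)), we have s/(n + δ) = (y*)^((1−α)/α) = 1.36^2.7037 = 2.2964.
Therefore n + δ = s / 2.2964 = 0.18 / 2.2964 = 0.0784, so n = 0.0784 − 0.077 = 0.0014.

n ≈ 0.001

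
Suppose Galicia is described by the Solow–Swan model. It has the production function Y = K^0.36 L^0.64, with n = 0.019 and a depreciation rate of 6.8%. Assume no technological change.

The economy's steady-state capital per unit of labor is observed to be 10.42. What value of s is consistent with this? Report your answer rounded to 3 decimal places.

s ≈ 0.390

Steady state requires s·f(k) = (n + δ)·k, i.e. s·k^α = (n + δ)·k.
So s / (n + δ) = (k*)^(1−α) = 10.42^0.64 = 4.4816.
Therefore s = 4.4816 × (n + δ) = 4.4816 × 0.087 = 0.3899.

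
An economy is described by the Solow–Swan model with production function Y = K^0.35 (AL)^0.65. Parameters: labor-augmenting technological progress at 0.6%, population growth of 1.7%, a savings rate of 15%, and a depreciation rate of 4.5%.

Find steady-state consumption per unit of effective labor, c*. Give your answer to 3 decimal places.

c* ≈ 1.301

At the steady state, Δk = 0, so s·k^α = (n + g + δ)·k.
Dividing both sides by k: k^(1−α) = s / (n + g + δ).
k^0.65 = 0.15 / (0.017 + 0.006 + 0.045) = 0.15 / 0.068 = 2.2059
k* = 2.2059^(1/0.65) ≈ 3.3775
y* = (k*)^α = 3.3775^0.35 ≈ 1.5311
c* = (1 − s)·y* = (1 − 0.15) × 1.5311 ≈ 1.3014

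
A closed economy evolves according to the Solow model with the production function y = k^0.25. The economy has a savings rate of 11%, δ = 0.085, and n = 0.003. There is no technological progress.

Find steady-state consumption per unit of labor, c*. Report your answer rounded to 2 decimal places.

c* = 0.96

Steady state requires s·f(k) = (n + δ)·k, i.e. s·k^α = (n + δ)·k.
Dividing both sides by k: k^(1−α) = s / (n + δ).
k^0.75 = 0.11 / (0.003 + 0.085) = 0.11 / 0.088 = 1.2500
k* = 1.2500^(1/0.75) ≈ 1.3465
y* = (k*)^α = 1.3465^0.25 ≈ 1.0772
c* = (1 − s)·y* = (1 − 0.11) × 1.0772 ≈ 0.9587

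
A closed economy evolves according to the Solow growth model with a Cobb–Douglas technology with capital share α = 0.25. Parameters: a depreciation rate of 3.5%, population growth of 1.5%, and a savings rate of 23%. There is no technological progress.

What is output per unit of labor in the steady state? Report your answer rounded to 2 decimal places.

y* = 1.66

At the steady state, Δk = 0, so s·k^α = (n + δ)·k.
Rearranging, k^(1−α) = s / (n + δ).
k^0.75 = 0.23 / (0.015 + 0.035) = 0.23 / 0.050 = 4.6000
k* = 4.6000^(1/0.75) ≈ 7.6503
y* = (k*)^α = 7.6503^0.25 ≈ 1.6631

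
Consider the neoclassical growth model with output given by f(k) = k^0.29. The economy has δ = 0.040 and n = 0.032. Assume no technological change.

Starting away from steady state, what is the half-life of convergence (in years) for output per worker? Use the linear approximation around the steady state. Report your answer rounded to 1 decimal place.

t_½ ≈ 13.6 years

Near the steady state the convergence rate is λ = (1 − α)(n + δ).
λ = (1 − 0.29) × 0.072 = 0.71 × 0.072 = 0.05112
Half-life = ln 2 / λ = 0.6931 / 0.05112 ≈ 13.56 years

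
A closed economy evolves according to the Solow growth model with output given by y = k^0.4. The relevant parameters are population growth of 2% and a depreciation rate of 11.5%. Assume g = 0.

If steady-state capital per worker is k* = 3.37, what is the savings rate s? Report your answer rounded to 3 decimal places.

s ≈ 0.280

At the steady state, Δk = 0, so s·k^α = (n + δ)·k.
So s / (n + δ) = (k*)^(1−α) = 3.37^0.6 = 2.0729.
Therefore s = 2.0729 × (n + δ) = 2.0729 × 0.135 = 0.2798.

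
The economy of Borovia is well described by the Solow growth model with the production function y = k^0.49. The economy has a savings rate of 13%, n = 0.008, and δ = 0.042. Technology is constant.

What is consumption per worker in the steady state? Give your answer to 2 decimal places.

c* = 2.18

Steady state requires s·f(k) = (n + δ)·k, i.e. s·k^α = (n + δ)·k.
Dividing both sides by k: k^(1−α) = s / (n + δ).
k^0.51 = 0.13 / (0.008 + 0.042) = 0.13 / 0.050 = 2.6000
k* = 2.6000^(1/0.51) ≈ 6.5114
y* = (k*)^α = 6.5114^0.49 ≈ 2.5044
c* = (1 − s)·y* = (1 − 0.13) × 2.5044 ≈ 2.1788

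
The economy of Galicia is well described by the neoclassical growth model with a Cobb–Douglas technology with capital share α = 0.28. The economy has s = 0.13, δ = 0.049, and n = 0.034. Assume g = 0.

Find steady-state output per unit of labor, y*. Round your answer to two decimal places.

At the steady state, Δk = 0, so s·k^α = (n + δ)·k.
Rearranging, k^(1−α) = s / (n + δ).
k^0.72 = 0.13 / (0.034 + 0.049) = 0.13 / 0.083 = 1.5663
k* = 1.5663^(1/0.72) ≈ 1.8649
y* = (k*)^α = 1.8649^0.28 ≈ 1.1906

y* ≈ 1.19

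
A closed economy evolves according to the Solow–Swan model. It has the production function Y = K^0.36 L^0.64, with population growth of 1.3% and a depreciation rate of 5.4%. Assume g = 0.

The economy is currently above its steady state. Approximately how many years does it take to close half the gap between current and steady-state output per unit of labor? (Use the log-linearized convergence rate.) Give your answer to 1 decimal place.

Near the steady state the convergence rate is λ = (1 − α)(n + δ).
λ = (1 − 0.36) × 0.067 = 0.64 × 0.067 = 0.04288
Half-life = ln 2 / λ = 0.6931 / 0.04288 ≈ 16.16 years

half-life ≈ 16.2 years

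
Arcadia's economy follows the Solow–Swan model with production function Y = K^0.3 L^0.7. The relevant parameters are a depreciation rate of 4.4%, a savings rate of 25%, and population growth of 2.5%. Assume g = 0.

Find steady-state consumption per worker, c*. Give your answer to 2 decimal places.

In steady state, investment equals break-even investment: s·k^α = (n + δ)·k.
Dividing both sides by k: k^(1−α) = s / (n + δ).
k^0.7 = 0.25 / (0.025 + 0.044) = 0.25 / 0.069 = 3.6232
k* = 3.6232^(1/0.7) ≈ 6.2908
y* = (k*)^α = 6.2908^0.3 ≈ 1.7362
c* = (1 − s)·y* = (1 − 0.25) × 1.7362 ≈ 1.3022

c* = 1.30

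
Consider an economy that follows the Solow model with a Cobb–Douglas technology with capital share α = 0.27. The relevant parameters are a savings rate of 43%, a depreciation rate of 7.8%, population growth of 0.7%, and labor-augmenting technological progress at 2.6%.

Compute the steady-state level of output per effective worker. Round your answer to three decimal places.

y* = 1.650

Steady state requires s·f(k) = (n + g + δ)·k, i.e. s·k^α = (n + g + δ)·k.
Rearranging, k^(1−α) = s / (n + g + δ).
k^0.73 = 0.43 / (0.007 + 0.026 + 0.078) = 0.43 / 0.111 = 3.8739
k* = 3.8739^(1/0.73) ≈ 6.3927
y* = (k*)^α = 6.3927^0.27 ≈ 1.6502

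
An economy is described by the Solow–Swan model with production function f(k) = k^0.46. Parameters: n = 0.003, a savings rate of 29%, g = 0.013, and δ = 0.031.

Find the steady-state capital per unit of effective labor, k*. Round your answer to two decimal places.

k* ≈ 29.07

In steady state, investment equals break-even investment: s·k^α = (n + g + δ)·k.
Rearranging, k^(1−α) = s / (n + g + δ).
k^0.54 = 0.29 / (0.003 + 0.013 + 0.031) = 0.29 / 0.047 = 6.1702
k* = 6.1702^(1/0.54) ≈ 29.0748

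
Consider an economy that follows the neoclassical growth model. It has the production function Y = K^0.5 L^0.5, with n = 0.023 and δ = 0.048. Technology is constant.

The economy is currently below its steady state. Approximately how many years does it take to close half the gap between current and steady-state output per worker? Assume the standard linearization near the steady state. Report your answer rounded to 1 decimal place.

Near the steady state the convergence rate is λ = (1 − α)(n + δ).
λ = (1 − 0.5) × 0.071 = 0.5 × 0.071 = 0.0355
Half-life = ln 2 / λ = 0.6931 / 0.0355 ≈ 19.52 years

half-life ≈ 19.5 years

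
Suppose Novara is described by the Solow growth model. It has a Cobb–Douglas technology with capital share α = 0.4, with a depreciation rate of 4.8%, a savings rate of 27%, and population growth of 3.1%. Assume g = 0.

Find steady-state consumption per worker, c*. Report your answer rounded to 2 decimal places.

At the steady state, Δk = 0, so s·k^α = (n + δ)·k.
Dividing both sides by k: k^(1−α) = s / (n + δ).
k^0.6 = 0.27 / (0.031 + 0.048) = 0.27 / 0.079 = 3.4177
k* = 3.4177^(1/0.6) ≈ 7.7545
y* = (k*)^α = 7.7545^0.4 ≈ 2.2689
c* = (1 − s)·y* = (1 − 0.27) × 2.2689 ≈ 1.6563

c* = 1.66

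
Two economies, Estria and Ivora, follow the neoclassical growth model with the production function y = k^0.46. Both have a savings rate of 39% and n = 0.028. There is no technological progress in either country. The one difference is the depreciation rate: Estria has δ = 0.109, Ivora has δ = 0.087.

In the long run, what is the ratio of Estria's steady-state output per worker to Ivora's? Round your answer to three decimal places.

ratio ≈ 0.861

Steady-state y* = [s/(n + δ)]^(α/(1−α)), so the ratio is [ (s_E/(n + δ)_E) / (s_I/(n + δ)_I) ]^0.8519.
s_E/(n + δ)_E = 0.39/0.137 = 2.8467; s_I/(n + δ)_I = 0.39/0.115 = 3.3913.
Ratio = (2.8467/3.3913)^0.8519 = 0.8394^0.8519 ≈ 0.8614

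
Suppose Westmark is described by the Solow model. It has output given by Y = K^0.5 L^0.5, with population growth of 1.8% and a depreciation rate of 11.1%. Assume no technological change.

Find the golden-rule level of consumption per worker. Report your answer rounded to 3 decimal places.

c_gold ≈ 1.938

At the golden rule, f'(k) = n + δ, so α·k^(α−1) = n + δ and k_gold = (α/(n + δ))^(1/(1−α)).
k_gold = (0.5/0.129)^(1/0.5) = 3.8760^2 ≈ 15.0234
c_gold = f(k_gold) − (n + δ)·k_gold = 3.8760 − 0.129×15.0234 ≈ 1.9380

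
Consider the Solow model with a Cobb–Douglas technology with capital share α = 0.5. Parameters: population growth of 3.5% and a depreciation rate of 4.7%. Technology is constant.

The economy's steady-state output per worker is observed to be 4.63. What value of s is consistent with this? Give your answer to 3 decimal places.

s ≈ 0.380

At the steady state, Δk = 0, so s·k^α = (n + δ)·k.
Since y* = [s/(n + δ)]^(α/(1−α)), we have s/(n + δ) = (y*)^((1−α)/α) = 4.63^1 = 4.6300.
Therefore s = 4.6300 × (n + δ) = 4.6300 × 0.082 = 0.3797.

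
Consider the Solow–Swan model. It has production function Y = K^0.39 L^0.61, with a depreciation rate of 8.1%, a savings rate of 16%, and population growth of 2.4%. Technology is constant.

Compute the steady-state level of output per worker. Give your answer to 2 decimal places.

In steady state, investment equals break-even investment: s·k^α = (n + δ)·k.
Dividing both sides by k: k^(1−α) = s / (n + δ).
k^0.61 = 0.16 / (0.024 + 0.081) = 0.16 / 0.105 = 1.5238
k* = 1.5238^(1/0.61) ≈ 1.9947
y* = (k*)^α = 1.9947^0.39 ≈ 1.3090

y* ≈ 1.31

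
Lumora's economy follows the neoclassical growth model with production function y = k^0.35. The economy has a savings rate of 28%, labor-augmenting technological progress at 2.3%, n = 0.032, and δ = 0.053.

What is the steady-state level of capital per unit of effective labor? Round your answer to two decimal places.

k* ≈ 4.33

Steady state requires s·f(k) = (n + g + δ)·k, i.e. s·k^α = (n + g + δ)·k.
Rearranging, k^(1−α) = s / (n + g + δ).
k^0.65 = 0.28 / (0.032 + 0.023 + 0.053) = 0.28 / 0.108 = 2.5926
k* = 2.5926^(1/0.65) ≈ 4.3303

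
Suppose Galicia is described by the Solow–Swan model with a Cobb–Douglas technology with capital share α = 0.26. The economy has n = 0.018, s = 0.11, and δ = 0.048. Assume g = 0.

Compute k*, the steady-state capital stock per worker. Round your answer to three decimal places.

k* ≈ 1.994

Steady state requires s·f(k) = (n + δ)·k, i.e. s·k^α = (n + δ)·k.
Rearranging, k^(1−α) = s / (n + δ).
k^0.74 = 0.11 / (0.018 + 0.048) = 0.11 / 0.066 = 1.6667
k* = 1.6667^(1/0.74) ≈ 1.9944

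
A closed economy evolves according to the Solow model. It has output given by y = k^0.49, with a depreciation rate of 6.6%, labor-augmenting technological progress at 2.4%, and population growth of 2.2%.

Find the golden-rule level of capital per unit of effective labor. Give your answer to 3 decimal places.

The golden rule sets f'(k) = n + g + δ, i.e. α·k^(α−1) = n + g + δ.
So k^(1−α) = α / (n + g + δ) = 0.49 / 0.112 = 4.3750.
k_gold = 4.3750^(1/0.51) ≈ 18.0642

k_gold ≈ 18.064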